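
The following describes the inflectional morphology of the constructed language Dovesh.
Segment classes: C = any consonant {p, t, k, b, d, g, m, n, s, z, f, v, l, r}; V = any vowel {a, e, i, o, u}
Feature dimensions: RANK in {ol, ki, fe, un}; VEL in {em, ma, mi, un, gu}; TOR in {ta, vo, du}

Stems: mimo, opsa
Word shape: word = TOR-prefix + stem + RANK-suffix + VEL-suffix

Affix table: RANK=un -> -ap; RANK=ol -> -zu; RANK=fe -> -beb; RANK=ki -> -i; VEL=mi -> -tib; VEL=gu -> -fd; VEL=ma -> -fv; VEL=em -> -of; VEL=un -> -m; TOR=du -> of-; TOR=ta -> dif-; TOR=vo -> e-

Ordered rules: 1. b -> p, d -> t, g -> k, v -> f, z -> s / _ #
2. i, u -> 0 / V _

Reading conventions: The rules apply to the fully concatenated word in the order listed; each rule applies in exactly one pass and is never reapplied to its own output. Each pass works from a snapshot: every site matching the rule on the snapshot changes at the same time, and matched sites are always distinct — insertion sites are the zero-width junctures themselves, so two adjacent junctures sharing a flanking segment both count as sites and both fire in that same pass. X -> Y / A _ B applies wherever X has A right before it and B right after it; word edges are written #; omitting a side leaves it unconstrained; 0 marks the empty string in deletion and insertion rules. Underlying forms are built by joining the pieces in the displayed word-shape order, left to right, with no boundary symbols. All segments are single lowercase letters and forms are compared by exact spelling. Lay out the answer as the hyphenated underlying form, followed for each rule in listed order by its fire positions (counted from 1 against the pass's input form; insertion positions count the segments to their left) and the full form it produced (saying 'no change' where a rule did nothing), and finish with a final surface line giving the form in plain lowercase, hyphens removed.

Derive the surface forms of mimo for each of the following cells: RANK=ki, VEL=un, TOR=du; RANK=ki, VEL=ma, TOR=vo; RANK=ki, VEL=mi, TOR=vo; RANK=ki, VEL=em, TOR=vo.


cell RANK=ki, VEL=un, TOR=du:
underlying: of-mimo-i-m
1. b -> p, d -> t, g -> k, v -> f, z -> s / _ #: no change
2. i, u -> 0 / V _: fires at position(s) 7: ofmimom
surface: ofmimom

cell RANK=ki, VEL=ma, TOR=vo:
underlying: e-mimo-i-fv
1. b -> p, d -> t, g -> k, v -> f, z -> s / _ #: fires at position(s) 8: emimoiff
2. i, u -> 0 / V _: fires at position(s) 6: emimoff
surface: emimoff

cell RANK=ki, VEL=mi, TOR=vo:
underlying: e-mimo-i-tib
1. b -> p, d -> t, g -> k, v -> f, z -> s / _ #: fires at position(s) 9: emimoitip
2. i, u -> 0 / V _: fires at position(s) 6: emimotip
surface: emimotip

cell RANK=ki, VEL=em, TOR=vo:
underlying: e-mimo-i-of
1. b -> p, d -> t, g -> k, v -> f, z -> s / _ #: no change
2. i, u -> 0 / V _: fires at position(s) 6: emimoof
surface: emimoof


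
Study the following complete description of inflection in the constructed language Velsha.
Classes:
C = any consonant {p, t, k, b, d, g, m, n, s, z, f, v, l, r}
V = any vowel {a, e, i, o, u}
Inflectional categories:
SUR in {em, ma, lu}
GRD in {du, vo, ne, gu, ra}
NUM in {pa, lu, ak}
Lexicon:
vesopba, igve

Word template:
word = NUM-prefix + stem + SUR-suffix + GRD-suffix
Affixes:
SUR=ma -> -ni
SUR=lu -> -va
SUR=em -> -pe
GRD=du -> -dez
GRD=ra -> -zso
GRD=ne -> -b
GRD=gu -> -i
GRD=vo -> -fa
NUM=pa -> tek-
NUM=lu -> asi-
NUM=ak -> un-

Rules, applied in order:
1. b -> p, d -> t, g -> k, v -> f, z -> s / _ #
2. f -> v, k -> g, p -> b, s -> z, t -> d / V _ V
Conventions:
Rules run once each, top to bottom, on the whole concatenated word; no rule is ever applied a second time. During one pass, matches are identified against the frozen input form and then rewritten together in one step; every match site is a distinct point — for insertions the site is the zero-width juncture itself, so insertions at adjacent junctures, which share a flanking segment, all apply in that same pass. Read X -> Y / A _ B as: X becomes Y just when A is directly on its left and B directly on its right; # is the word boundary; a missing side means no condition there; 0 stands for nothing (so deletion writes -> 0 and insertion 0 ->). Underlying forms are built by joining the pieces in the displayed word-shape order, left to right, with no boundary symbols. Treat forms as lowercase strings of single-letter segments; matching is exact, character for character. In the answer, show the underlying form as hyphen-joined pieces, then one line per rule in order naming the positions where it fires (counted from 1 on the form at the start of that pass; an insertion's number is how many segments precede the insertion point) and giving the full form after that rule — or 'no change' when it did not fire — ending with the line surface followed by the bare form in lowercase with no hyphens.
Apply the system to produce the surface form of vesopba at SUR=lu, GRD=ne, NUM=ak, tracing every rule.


underlying: un-vesopba-va-b
1. b -> p, d -> t, g -> k, v -> f, z -> s / _ #: fires at position(s) 12: unvesopbavap
2. f -> v, k -> g, p -> b, s -> z, t -> d / V _ V: fires at position(s) 5: unvezopbavap
surface: unvezopbavap


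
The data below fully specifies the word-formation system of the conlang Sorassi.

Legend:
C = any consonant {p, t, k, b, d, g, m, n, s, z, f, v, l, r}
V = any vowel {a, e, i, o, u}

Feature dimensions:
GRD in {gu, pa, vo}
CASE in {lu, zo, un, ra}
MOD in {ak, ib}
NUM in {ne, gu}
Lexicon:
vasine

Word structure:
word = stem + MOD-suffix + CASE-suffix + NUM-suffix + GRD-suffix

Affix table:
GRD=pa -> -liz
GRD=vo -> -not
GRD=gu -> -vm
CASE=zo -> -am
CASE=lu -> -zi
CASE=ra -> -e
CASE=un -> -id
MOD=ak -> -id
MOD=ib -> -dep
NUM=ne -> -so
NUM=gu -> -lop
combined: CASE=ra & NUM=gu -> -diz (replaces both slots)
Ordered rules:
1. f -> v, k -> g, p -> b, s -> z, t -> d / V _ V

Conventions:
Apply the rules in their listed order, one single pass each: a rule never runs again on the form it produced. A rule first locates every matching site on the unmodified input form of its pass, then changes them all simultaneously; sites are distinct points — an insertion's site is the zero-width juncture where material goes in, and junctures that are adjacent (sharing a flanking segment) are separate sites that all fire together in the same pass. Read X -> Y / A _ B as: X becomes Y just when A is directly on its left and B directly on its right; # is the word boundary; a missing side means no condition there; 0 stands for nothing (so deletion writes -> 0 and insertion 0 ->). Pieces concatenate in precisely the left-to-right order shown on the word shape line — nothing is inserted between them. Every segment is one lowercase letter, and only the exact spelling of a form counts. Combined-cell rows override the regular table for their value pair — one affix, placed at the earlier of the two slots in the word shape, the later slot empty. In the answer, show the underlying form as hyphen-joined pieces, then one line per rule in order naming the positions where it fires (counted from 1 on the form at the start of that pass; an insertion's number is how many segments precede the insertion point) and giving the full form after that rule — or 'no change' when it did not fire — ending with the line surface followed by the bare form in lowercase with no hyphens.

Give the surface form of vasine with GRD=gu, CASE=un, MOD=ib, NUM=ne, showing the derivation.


underlying: vasine-dep-id-so-vm
1. f -> v, k -> g, p -> b, s -> z, t -> d / V _ V: fires at position(s) 3, 9: vazinedebidsovm
surface: vazinedebidsovm


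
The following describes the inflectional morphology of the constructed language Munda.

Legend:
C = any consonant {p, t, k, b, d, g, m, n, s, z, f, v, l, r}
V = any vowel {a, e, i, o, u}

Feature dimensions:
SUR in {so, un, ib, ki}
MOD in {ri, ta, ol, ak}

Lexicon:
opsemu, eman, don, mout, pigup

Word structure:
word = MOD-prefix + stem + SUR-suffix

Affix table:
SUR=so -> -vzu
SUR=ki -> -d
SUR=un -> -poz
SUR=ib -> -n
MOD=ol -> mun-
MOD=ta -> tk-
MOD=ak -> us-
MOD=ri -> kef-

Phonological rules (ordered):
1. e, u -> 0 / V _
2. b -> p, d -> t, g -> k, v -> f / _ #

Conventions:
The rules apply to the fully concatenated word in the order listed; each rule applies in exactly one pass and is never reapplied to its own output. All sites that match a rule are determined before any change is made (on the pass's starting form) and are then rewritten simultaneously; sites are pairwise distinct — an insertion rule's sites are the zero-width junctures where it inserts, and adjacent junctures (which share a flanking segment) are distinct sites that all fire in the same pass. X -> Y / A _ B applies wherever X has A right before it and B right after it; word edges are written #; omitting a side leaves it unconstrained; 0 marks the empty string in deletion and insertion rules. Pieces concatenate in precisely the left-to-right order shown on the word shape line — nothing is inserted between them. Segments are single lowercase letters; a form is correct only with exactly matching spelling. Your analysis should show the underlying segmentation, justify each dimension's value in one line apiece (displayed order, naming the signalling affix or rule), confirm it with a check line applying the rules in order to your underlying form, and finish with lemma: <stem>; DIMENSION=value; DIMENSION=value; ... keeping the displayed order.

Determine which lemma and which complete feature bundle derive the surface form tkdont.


underlying: tk-don-d
SUR=ki - signalled by the affix -d
MOD=ta - signalled by the affix tk-
check: tkdond -> tkdond -> tkdont
lemma: don; SUR=ki; MOD=ta


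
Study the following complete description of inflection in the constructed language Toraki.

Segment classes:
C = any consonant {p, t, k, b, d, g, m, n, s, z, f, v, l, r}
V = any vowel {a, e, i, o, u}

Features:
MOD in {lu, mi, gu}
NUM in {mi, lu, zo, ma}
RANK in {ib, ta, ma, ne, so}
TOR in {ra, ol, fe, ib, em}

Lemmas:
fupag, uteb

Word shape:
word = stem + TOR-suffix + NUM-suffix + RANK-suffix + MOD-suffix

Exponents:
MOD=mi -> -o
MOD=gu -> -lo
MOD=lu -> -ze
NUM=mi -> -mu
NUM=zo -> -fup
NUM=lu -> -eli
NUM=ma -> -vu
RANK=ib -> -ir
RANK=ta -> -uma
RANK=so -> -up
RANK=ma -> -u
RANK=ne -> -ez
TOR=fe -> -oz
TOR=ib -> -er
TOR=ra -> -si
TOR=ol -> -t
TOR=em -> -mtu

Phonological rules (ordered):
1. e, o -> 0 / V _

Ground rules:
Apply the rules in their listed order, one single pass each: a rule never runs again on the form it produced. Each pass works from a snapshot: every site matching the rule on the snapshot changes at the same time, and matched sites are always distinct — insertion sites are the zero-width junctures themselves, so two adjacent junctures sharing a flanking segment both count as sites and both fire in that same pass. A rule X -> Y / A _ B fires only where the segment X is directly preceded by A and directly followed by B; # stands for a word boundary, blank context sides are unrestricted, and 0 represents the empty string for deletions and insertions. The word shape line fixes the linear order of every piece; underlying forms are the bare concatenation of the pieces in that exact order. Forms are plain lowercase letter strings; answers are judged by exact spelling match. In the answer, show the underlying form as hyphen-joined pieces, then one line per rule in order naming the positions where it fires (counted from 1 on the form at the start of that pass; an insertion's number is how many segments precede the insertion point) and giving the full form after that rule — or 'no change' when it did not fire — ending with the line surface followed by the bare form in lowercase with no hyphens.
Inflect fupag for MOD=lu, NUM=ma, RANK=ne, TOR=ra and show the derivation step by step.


underlying: fupag-si-vu-ez-ze
1. e, o -> 0 / V _: fires at position(s) 10: fupagsivuzze
surface: fupagsivuzze


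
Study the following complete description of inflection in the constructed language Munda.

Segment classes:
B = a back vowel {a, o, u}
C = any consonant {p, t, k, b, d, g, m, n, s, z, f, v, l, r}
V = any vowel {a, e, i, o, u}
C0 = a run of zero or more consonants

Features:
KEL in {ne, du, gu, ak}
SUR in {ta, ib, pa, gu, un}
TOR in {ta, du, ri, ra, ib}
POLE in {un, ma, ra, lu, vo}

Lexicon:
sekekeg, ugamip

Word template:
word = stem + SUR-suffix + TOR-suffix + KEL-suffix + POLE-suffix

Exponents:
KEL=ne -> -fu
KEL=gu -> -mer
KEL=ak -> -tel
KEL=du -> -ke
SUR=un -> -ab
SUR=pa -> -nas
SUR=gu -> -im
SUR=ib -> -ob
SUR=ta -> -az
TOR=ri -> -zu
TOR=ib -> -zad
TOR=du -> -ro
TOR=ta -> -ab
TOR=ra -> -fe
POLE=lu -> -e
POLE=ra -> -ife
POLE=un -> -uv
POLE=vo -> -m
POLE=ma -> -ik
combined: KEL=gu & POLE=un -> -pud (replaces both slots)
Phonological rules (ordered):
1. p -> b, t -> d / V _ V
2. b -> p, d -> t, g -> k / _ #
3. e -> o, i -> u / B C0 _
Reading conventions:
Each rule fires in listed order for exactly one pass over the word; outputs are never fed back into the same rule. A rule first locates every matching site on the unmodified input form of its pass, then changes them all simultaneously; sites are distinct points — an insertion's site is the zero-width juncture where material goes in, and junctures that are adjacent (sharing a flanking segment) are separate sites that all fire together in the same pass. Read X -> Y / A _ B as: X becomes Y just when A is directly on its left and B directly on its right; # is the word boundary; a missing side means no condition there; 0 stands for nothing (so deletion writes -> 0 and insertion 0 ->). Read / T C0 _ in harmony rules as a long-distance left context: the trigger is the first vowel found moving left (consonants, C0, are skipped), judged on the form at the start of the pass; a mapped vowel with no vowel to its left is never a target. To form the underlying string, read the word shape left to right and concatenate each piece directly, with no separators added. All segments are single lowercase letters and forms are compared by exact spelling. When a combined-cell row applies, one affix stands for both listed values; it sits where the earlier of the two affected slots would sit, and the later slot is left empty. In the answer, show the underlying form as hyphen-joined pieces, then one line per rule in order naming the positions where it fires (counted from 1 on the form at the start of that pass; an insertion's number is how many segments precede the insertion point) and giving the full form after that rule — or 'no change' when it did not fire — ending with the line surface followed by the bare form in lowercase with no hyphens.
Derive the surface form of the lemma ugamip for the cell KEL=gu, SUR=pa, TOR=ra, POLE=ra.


underlying: ugamip-nas-fe-mer-ife
1. p -> b, t -> d / V _ V: no change
2. b -> p, d -> t, g -> k / _ #: no change
3. e -> o, i -> u / B C0 _: fires at position(s) 5, 11: ugamupnasfomerife
surface: ugamupnasfomerife


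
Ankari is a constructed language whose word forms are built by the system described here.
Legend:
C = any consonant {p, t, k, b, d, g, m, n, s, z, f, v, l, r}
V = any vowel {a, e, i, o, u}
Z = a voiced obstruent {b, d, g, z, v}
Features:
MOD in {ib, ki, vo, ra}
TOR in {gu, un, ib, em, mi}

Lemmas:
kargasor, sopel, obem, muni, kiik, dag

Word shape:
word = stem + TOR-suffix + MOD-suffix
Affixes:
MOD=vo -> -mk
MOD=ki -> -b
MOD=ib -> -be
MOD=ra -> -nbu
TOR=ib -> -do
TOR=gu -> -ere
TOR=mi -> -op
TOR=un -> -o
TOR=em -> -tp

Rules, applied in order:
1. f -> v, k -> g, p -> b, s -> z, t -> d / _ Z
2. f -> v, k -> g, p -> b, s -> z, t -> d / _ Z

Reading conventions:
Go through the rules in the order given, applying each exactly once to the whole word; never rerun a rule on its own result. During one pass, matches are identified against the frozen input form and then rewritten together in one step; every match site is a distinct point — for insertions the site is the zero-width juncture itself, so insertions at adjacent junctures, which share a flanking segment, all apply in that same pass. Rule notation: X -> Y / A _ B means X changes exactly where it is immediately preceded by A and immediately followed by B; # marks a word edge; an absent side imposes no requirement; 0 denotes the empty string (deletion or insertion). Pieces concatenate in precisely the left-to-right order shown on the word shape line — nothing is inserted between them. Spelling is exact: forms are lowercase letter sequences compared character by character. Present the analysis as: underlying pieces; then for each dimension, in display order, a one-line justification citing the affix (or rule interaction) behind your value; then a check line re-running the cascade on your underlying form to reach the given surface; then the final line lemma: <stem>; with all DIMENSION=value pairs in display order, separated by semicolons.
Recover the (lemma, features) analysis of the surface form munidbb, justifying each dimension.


underlying: muni-tp-b
MOD=ki - signalled by the affix -b
TOR=em - signalled by the affix -tp
check: munitpb -> munitbb -> munidbb
lemma: muni; MOD=ki; TOR=em


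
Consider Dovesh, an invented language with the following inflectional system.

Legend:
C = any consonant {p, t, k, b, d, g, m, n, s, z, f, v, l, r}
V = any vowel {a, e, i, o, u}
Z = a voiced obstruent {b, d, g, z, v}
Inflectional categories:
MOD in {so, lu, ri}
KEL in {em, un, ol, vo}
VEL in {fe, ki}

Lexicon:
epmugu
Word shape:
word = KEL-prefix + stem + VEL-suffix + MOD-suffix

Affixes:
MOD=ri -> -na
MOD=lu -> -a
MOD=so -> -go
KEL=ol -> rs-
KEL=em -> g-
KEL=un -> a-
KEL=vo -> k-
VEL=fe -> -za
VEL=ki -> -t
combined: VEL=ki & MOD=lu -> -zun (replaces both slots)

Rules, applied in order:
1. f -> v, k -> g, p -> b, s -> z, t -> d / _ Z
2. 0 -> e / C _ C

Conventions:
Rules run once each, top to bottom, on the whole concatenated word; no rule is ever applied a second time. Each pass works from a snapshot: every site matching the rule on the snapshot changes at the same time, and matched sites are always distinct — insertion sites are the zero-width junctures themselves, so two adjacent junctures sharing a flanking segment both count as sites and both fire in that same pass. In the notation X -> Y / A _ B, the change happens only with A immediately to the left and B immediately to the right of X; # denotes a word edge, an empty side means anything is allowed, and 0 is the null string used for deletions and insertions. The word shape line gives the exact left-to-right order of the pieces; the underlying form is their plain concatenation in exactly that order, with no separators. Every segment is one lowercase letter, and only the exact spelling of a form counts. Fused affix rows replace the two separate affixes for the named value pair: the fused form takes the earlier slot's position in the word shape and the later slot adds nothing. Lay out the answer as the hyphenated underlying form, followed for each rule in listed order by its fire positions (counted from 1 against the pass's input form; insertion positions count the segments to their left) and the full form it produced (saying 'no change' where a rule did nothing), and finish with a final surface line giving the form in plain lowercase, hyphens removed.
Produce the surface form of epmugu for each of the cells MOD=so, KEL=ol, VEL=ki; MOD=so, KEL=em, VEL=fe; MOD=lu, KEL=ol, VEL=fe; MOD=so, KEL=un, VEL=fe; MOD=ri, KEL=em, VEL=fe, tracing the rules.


cell MOD=so, KEL=ol, VEL=ki:
underlying: rs-epmugu-t-go
1. f -> v, k -> g, p -> b, s -> z, t -> d / _ Z: fires at position(s) 9: rsepmugudgo
2. 0 -> e / C _ C: inserts after position(s) 1, 4, 9: resepemugudego
surface: resepemugudego

cell MOD=so, KEL=em, VEL=fe:
underlying: g-epmugu-za-go
1. f -> v, k -> g, p -> b, s -> z, t -> d / _ Z: no change
2. 0 -> e / C _ C: inserts after position(s) 3: gepemuguzago
surface: gepemuguzago

cell MOD=lu, KEL=ol, VEL=fe:
underlying: rs-epmugu-za-a
1. f -> v, k -> g, p -> b, s -> z, t -> d / _ Z: no change
2. 0 -> e / C _ C: inserts after position(s) 1, 4: resepemuguzaa
surface: resepemuguzaa

cell MOD=so, KEL=un, VEL=fe:
underlying: a-epmugu-za-go
1. f -> v, k -> g, p -> b, s -> z, t -> d / _ Z: no change
2. 0 -> e / C _ C: inserts after position(s) 3: aepemuguzago
surface: aepemuguzago

cell MOD=ri, KEL=em, VEL=fe:
underlying: g-epmugu-za-na
1. f -> v, k -> g, p -> b, s -> z, t -> d / _ Z: no change
2. 0 -> e / C _ C: inserts after position(s) 3: gepemuguzana
surface: gepemuguzana


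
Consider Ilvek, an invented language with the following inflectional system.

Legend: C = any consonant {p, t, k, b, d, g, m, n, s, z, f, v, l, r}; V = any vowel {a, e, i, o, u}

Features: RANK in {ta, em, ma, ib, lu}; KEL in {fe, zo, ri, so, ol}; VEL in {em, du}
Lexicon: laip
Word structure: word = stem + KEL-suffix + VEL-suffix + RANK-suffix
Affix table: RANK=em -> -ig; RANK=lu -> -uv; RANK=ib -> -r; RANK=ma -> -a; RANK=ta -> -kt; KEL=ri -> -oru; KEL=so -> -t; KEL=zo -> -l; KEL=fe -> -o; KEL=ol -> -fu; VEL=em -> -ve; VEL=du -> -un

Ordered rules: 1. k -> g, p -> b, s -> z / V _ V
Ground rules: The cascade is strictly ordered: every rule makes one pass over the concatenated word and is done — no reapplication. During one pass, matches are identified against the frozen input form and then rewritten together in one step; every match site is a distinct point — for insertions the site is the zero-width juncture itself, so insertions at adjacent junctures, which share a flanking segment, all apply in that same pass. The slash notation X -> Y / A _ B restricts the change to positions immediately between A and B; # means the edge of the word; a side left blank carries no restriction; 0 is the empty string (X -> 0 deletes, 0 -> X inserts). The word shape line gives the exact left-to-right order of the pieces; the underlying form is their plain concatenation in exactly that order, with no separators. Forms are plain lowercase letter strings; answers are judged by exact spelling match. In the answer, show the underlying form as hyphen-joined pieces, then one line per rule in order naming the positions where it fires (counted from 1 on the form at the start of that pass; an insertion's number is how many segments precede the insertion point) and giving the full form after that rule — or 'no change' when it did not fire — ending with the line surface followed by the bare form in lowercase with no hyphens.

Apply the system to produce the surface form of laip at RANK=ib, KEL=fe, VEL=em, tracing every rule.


underlying: laip-o-ve-r
1. k -> g, p -> b, s -> z / V _ V: fires at position(s) 4: laibover
surface: laibover


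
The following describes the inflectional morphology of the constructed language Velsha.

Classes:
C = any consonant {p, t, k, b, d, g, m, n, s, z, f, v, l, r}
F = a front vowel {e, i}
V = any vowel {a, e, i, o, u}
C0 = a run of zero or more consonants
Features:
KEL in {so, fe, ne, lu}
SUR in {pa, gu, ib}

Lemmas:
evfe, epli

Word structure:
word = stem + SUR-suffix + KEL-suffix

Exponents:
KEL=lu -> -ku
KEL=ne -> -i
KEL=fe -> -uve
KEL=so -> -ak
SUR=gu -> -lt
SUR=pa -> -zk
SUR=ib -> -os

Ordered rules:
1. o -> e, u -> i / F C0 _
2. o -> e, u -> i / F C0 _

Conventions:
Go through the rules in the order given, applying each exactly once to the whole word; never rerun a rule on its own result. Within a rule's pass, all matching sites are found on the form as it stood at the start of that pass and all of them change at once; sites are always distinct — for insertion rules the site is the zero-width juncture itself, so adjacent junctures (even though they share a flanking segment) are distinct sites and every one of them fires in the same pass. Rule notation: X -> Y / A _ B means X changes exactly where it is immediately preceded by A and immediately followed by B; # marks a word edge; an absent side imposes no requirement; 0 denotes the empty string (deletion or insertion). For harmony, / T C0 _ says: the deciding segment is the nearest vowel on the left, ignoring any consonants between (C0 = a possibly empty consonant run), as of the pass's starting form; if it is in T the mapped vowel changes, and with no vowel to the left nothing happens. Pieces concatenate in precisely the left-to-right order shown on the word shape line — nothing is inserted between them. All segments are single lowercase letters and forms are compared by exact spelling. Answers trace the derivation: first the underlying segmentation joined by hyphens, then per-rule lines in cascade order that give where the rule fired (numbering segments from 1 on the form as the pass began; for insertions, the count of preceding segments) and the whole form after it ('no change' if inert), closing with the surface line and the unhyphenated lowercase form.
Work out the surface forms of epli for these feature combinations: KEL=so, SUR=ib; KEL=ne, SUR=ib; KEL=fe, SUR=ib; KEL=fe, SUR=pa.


cell KEL=so, SUR=ib:
underlying: epli-os-ak
1. o -> e, u -> i / F C0 _: fires at position(s) 5: epliesak
2. o -> e, u -> i / F C0 _: no change
surface: epliesak

cell KEL=ne, SUR=ib:
underlying: epli-os-i
1. o -> e, u -> i / F C0 _: fires at position(s) 5: epliesi
2. o -> e, u -> i / F C0 _: no change
surface: epliesi

cell KEL=fe, SUR=ib:
underlying: epli-os-uve
1. o -> e, u -> i / F C0 _: fires at position(s) 5: epliesuve
2. o -> e, u -> i / F C0 _: fires at position(s) 7: epliesive
surface: epliesive

cell KEL=fe, SUR=pa:
underlying: epli-zk-uve
1. o -> e, u -> i / F C0 _: fires at position(s) 7: eplizkive
2. o -> e, u -> i / F C0 _: no change
surface: eplizkive


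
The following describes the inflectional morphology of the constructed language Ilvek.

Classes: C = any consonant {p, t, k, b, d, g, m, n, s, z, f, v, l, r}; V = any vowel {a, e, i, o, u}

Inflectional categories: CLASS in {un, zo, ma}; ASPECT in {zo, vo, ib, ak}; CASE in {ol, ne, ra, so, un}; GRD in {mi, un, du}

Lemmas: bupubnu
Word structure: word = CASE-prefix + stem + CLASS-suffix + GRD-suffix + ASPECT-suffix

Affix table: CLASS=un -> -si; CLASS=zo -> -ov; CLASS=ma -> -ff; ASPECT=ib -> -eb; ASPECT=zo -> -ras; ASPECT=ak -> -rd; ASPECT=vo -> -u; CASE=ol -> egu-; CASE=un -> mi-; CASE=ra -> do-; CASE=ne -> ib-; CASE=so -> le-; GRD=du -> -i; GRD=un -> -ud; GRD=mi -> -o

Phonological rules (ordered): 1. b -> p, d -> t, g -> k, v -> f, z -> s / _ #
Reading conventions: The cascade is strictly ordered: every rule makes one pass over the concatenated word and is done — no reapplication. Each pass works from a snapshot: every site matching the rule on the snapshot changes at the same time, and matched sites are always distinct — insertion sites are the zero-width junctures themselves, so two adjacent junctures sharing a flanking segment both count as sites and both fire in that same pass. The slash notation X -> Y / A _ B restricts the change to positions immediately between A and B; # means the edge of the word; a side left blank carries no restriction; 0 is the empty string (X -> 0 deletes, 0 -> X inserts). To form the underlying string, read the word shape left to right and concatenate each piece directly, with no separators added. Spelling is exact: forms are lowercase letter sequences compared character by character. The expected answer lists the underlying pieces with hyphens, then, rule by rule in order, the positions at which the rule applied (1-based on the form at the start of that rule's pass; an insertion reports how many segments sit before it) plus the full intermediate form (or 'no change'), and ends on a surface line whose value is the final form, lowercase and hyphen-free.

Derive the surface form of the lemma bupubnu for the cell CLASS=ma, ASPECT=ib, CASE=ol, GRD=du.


underlying: egu-bupubnu-ff-i-eb
1. b -> p, d -> t, g -> k, v -> f, z -> s / _ #: fires at position(s) 15: egubupubnuffiep
surface: egubupubnuffiep


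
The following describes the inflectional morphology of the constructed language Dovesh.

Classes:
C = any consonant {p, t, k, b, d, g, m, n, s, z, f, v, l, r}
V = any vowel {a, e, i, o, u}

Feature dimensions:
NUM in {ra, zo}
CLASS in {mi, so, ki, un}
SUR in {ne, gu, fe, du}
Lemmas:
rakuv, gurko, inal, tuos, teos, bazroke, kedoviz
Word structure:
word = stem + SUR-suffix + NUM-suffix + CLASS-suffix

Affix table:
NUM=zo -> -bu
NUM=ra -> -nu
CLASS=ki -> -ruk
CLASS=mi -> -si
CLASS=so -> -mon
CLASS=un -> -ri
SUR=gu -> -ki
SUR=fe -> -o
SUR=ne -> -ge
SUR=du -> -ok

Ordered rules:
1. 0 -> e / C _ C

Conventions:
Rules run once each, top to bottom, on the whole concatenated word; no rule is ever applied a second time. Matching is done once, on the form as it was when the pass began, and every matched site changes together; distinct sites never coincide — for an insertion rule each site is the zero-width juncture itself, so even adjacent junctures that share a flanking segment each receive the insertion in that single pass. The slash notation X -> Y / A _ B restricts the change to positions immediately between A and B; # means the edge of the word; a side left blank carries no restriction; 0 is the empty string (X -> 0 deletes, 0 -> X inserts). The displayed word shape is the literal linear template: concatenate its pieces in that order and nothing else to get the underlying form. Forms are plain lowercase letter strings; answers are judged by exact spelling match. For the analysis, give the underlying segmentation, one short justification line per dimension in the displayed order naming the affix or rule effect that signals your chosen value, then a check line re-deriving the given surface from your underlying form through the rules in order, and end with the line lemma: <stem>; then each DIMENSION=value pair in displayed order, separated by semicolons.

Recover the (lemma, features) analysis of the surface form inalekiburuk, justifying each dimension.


underlying: inal-ki-bu-ruk
NUM=zo - signalled by the affix -bu
CLASS=ki - signalled by the affix -ruk
SUR=gu - signalled by the affix -ki
check: inalkiburuk -> inalekiburuk
lemma: inal; NUM=zo; CLASS=ki; SUR=gu


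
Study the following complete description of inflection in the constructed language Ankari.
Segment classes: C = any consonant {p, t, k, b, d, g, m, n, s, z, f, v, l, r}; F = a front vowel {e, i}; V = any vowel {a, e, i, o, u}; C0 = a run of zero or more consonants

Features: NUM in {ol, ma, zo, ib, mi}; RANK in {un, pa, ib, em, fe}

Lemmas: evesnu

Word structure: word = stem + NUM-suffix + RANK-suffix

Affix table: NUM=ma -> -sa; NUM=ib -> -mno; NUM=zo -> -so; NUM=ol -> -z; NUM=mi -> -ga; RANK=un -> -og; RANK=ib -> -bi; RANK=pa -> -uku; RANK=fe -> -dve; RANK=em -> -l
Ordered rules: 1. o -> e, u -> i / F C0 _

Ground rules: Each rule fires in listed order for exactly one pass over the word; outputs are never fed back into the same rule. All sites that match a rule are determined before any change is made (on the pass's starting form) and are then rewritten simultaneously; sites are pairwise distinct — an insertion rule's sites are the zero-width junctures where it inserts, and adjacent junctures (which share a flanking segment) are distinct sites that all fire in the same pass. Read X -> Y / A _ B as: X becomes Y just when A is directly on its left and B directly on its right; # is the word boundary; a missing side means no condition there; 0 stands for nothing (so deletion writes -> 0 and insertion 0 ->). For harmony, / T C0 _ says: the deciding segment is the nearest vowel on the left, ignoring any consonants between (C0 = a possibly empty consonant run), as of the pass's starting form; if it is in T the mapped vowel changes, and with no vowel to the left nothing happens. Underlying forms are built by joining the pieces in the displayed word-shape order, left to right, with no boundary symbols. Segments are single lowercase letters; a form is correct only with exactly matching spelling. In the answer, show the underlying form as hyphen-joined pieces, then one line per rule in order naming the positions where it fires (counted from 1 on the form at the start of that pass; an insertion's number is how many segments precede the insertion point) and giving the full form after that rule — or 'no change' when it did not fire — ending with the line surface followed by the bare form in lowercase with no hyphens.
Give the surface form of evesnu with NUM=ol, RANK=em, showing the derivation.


underlying: evesnu-z-l
1. o -> e, u -> i / F C0 _: fires at position(s) 6: evesnizl
surface: evesnizl


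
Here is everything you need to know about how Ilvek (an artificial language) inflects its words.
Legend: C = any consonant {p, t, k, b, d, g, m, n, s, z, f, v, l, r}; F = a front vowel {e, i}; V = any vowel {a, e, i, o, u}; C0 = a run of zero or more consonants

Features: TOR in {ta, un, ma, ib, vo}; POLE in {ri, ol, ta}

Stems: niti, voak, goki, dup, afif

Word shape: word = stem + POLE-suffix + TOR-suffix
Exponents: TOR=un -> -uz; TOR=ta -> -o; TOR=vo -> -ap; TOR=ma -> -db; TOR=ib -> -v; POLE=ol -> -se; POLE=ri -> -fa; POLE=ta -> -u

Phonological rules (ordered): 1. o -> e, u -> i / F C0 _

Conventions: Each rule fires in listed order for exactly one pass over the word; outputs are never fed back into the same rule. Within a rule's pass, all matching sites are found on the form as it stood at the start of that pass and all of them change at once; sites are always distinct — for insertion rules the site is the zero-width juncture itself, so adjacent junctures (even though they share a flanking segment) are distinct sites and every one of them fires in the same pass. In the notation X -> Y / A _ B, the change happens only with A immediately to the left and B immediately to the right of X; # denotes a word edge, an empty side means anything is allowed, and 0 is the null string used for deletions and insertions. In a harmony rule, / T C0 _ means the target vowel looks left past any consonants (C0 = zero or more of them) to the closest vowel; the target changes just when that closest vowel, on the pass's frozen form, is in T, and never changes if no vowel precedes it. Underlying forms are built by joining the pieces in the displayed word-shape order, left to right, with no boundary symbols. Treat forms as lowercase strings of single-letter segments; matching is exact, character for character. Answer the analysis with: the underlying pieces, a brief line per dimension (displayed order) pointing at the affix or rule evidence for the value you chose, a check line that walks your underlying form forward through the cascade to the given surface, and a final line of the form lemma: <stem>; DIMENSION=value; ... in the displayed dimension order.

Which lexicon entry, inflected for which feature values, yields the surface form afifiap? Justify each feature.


underlying: afif-u-ap
TOR=vo - signalled by the affix -ap
POLE=ta - signalled by the affix -u
check: afifuap -> afifiap
lemma: afif; TOR=vo; POLE=ta


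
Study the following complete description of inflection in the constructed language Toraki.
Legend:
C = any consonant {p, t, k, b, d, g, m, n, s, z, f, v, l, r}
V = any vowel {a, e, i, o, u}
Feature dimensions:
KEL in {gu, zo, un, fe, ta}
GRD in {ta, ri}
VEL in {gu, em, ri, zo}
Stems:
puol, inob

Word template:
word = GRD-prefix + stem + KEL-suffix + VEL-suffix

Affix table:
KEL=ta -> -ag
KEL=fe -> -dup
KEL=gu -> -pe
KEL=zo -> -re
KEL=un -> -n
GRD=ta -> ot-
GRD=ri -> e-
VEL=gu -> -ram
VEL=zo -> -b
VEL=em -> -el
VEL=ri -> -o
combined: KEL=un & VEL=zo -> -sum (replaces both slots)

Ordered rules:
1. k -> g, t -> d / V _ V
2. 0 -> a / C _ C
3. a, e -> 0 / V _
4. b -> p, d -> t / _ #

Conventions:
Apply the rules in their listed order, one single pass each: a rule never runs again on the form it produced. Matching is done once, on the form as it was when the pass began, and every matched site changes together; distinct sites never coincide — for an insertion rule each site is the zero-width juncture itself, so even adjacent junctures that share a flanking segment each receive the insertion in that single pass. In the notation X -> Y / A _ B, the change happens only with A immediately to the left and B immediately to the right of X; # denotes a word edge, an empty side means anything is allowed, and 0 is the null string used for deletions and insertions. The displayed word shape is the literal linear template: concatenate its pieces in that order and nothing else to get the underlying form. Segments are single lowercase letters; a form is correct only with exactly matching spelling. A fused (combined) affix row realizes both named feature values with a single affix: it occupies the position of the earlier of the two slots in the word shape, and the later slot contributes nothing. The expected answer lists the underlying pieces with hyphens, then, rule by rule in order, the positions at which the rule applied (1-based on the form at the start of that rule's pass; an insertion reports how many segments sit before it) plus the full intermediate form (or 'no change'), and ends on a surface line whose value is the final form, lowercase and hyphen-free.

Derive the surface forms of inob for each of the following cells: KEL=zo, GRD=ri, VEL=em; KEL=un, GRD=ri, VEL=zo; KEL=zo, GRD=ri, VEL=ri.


cell KEL=zo, GRD=ri, VEL=em:
underlying: e-inob-re-el
1. k -> g, t -> d / V _ V: no change
2. 0 -> a / C _ C: inserts after position(s) 5: einobareel
3. a, e -> 0 / V _: fires at position(s) 9: einobarel
4. b -> p, d -> t / _ #: no change
surface: einobarel

cell KEL=un, GRD=ri, VEL=zo:
underlying: e-inob-sum
1. k -> g, t -> d / V _ V: no change
2. 0 -> a / C _ C: inserts after position(s) 5: einobasum
3. a, e -> 0 / V _: no change
4. b -> p, d -> t / _ #: no change
surface: einobasum

cell KEL=zo, GRD=ri, VEL=ri:
underlying: e-inob-re-o
1. k -> g, t -> d / V _ V: no change
2. 0 -> a / C _ C: inserts after position(s) 5: einobareo
3. a, e -> 0 / V _: no change
4. b -> p, d -> t / _ #: no change
surface: einobareo


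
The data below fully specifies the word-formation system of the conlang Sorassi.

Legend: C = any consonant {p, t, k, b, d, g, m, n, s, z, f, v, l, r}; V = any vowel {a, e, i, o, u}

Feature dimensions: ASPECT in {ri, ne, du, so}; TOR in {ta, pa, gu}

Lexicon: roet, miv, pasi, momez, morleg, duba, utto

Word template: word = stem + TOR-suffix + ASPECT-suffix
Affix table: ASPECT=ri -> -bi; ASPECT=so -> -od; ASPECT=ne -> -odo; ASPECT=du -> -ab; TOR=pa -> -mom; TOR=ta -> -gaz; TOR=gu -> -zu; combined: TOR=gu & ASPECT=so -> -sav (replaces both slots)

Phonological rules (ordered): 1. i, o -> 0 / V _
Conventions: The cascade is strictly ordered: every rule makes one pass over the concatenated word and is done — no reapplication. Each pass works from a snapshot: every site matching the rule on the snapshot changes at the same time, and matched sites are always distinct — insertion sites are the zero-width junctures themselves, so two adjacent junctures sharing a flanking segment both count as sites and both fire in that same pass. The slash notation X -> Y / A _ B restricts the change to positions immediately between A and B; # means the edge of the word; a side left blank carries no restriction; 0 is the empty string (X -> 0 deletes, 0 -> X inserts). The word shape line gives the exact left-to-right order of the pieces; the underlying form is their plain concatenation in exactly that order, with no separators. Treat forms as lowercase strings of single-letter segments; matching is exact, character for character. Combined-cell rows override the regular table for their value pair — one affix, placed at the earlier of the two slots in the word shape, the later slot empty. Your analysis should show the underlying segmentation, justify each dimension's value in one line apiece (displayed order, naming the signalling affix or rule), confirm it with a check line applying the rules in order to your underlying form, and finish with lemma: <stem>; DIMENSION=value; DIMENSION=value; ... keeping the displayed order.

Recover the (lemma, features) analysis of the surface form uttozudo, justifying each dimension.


underlying: utto-zu-odo
ASPECT=ne - signalled by the affix -odo
TOR=gu - signalled by the affix -zu
check: uttozuodo -> uttozudo
lemma: utto; ASPECT=ne; TOR=gu


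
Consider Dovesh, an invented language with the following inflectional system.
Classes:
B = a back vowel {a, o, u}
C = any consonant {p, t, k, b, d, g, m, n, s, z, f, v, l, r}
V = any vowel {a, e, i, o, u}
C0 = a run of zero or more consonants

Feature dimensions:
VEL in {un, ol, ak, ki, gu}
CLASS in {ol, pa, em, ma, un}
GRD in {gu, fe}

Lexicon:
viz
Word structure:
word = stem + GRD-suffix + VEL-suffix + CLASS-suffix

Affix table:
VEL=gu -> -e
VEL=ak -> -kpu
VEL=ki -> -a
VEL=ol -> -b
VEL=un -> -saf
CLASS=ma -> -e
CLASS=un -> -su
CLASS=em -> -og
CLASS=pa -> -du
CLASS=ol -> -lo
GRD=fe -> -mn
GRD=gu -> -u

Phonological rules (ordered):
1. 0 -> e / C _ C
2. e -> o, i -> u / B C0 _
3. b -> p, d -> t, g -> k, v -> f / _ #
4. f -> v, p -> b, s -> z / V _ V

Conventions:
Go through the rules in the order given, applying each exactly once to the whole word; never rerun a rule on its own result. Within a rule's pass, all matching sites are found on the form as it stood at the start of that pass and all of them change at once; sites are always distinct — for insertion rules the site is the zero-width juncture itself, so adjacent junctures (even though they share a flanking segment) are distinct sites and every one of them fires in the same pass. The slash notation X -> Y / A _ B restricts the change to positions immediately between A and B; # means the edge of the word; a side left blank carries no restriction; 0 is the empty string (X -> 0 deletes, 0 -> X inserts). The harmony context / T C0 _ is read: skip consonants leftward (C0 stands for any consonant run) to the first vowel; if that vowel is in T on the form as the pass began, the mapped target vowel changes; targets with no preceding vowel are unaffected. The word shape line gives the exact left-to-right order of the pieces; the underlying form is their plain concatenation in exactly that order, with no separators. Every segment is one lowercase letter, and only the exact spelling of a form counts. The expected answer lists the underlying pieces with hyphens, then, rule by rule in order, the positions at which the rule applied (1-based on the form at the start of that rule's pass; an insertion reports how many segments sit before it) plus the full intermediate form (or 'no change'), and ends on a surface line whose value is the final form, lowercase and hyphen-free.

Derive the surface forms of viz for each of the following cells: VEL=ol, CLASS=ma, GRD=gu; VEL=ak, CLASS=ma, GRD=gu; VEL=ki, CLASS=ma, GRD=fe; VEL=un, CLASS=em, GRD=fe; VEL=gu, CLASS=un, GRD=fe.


cell VEL=ol, CLASS=ma, GRD=gu:
underlying: viz-u-b-e
1. 0 -> e / C _ C: no change
2. e -> o, i -> u / B C0 _: fires at position(s) 6: vizubo
3. b -> p, d -> t, g -> k, v -> f / _ #: no change
4. f -> v, p -> b, s -> z / V _ V: no change
surface: vizubo

cell VEL=ak, CLASS=ma, GRD=gu:
underlying: viz-u-kpu-e
1. 0 -> e / C _ C: inserts after position(s) 5: vizukepue
2. e -> o, i -> u / B C0 _: fires at position(s) 6, 9: vizukopuo
3. b -> p, d -> t, g -> k, v -> f / _ #: no change
4. f -> v, p -> b, s -> z / V _ V: fires at position(s) 7: vizukobuo
surface: vizukobuo

cell VEL=ki, CLASS=ma, GRD=fe:
underlying: viz-mn-a-e
1. 0 -> e / C _ C: inserts after position(s) 3, 4: vizemenae
2. e -> o, i -> u / B C0 _: fires at position(s) 9: vizemenao
3. b -> p, d -> t, g -> k, v -> f / _ #: no change
4. f -> v, p -> b, s -> z / V _ V: no change
surface: vizemenao

cell VEL=un, CLASS=em, GRD=fe:
underlying: viz-mn-saf-og
1. 0 -> e / C _ C: inserts after position(s) 3, 4, 5: vizemenesafog
2. e -> o, i -> u / B C0 _: no change
3. b -> p, d -> t, g -> k, v -> f / _ #: fires at position(s) 13: vizemenesafok
4. f -> v, p -> b, s -> z / V _ V: fires at position(s) 9, 11: vizemenezavok
surface: vizemenezavok

cell VEL=gu, CLASS=un, GRD=fe:
underlying: viz-mn-e-su
1. 0 -> e / C _ C: inserts after position(s) 3, 4: vizemenesu
2. e -> o, i -> u / B C0 _: no change
3. b -> p, d -> t, g -> k, v -> f / _ #: no change
4. f -> v, p -> b, s -> z / V _ V: fires at position(s) 9: vizemenezu
surface: vizemenezu
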